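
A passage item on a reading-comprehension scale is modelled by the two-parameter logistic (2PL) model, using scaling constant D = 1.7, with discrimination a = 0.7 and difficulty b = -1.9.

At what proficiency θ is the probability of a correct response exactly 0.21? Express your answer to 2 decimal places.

P(θ) = 1 / (1 + exp(−D·a(θ − b)))
logit = ln(0.2100/0.7900) = -1.3249
θ = b + logit/(1.7·a) = -1.9 + (-1.3249)/1.1900 = -3.0134

-3.01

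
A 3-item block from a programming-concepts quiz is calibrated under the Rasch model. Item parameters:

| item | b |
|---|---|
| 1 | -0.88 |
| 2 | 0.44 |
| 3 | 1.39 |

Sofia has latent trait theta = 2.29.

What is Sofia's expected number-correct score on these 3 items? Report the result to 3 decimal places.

2.535

P(theta) = 1 / (1 + exp(−(theta − b)))
P_1 = 1/(1+e^{-3.1700}) = 0.9597
P_2 = 1/(1+e^{-1.8500}) = 0.8641
P_3 = 1/(1+e^{-0.9000}) = 0.7109
E[score] = 0.9597 + 0.8641 + 0.7109 = 2.5348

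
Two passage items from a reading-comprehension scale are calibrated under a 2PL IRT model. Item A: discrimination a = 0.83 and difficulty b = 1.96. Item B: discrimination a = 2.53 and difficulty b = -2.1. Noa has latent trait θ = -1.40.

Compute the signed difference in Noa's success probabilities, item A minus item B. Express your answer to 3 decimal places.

-0.797

P(θ) = 1 / (1 + exp(−a(θ − b)))
P_A = 0.0579
P_B = 0.8546
P_A − P_B = -0.7966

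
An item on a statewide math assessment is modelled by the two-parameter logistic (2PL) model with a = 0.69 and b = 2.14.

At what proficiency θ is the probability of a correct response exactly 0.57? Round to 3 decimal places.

P(θ) = 1 / (1 + exp(−a(θ − b)))
logit = ln(0.5700/0.4300) = 0.2819
θ = b + logit/(a) = 2.14 + 0.2819/0.6900 = 2.5485

2.548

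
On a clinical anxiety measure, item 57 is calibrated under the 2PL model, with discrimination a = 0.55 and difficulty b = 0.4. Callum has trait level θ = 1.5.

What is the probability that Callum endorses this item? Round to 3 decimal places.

0.647

P(θ) = 1 / (1 + exp(−a(θ − b)))
Exponent: 0.55 × (1.5 − 0.4) = 0.6050
1/(1 + e^{-0.6050}) = 0.6468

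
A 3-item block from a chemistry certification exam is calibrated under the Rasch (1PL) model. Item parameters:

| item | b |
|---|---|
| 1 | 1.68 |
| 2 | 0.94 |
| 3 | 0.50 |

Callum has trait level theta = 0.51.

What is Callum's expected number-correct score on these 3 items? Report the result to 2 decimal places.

1.13

P(theta) = 1 / (1 + exp(−(theta − b)))
P_1 = 1/(1+e^{1.1700}) = 0.2369
P_2 = 1/(1+e^{0.4300}) = 0.3941
P_3 = 1/(1+e^{-0.0100}) = 0.5025
E[score] = 0.2369 + 0.3941 + 0.5025 = 1.1335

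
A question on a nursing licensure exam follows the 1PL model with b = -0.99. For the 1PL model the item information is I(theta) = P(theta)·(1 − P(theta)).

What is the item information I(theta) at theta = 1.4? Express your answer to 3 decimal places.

P = 1/(1+e^{-2.3900}) = 0.9161
P(1−P) = 0.9161 × 0.0839 = 0.0769
I = P(1−P) = 0.07689

0.077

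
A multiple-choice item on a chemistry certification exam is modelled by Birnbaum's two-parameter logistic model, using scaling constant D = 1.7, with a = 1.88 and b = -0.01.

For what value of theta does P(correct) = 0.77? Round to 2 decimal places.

P(theta) = 1 / (1 + exp(−D·a(theta − b)))
logit = ln(0.7700/0.2300) = 1.2083
theta = b + logit/(1.7·a) = -0.01 + 1.2083/3.1960 = 0.3681

0.37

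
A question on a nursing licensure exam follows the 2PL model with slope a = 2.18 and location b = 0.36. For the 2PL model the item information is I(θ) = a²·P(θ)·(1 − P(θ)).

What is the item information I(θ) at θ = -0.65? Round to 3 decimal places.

P = 1/(1+e^{2.2018}) = 0.0996
P(1−P) = 0.0996 × 0.9004 = 0.0897
I = a² × P(1−P) = 2.18² × 0.0897 = 0.42615

0.426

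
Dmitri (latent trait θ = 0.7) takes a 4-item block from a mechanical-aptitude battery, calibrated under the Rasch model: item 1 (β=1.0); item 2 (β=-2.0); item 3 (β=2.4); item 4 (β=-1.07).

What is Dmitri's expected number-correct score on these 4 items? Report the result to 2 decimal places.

2.37

P(θ) = 1 / (1 + exp(−(θ − β)))
P_1 = 1/(1+e^{0.3000}) = 0.4256
P_2 = 1/(1+e^{-2.7000}) = 0.9370
P_3 = 1/(1+e^{1.7000}) = 0.1545
P_4 = 1/(1+e^{-1.7700}) = 0.8545
E[score] = 0.4256 + 0.9370 + 0.1545 + 0.8545 = 2.3715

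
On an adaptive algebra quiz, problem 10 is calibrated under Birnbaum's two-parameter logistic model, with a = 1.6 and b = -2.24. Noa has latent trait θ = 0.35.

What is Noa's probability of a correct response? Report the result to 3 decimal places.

0.984

P(θ) = 1 / (1 + exp(−a(θ − b)))
Exponent: 1.6 × (0.35 − (-2.24)) = 4.1440
1/(1 + e^{-4.1440}) = 0.9844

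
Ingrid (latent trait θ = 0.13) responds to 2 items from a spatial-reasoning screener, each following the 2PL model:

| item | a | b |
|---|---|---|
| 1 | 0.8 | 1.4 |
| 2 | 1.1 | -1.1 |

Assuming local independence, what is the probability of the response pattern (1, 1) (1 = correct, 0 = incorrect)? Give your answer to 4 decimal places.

0.2112

P(θ) = 1 / (1 + exp(−a(θ − b)))
P_1 = 1/(1+e^{1.0160}) = 0.2658
P_2 = 1/(1+e^{-1.3530}) = 0.7946
L = P_1 × P_2 = 0.2658 × 0.7946 = 0.21122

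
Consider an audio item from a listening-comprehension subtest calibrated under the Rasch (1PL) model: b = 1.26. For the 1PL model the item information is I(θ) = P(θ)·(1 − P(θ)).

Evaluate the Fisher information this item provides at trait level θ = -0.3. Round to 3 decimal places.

0.143

P = 1/(1+e^{1.5600}) = 0.1736
P(1−P) = 0.1736 × 0.8264 = 0.1435
I = P(1−P) = 0.14349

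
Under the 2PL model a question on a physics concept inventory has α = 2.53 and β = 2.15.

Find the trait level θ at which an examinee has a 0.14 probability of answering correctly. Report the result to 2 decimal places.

1.43

P(θ) = 1 / (1 + exp(−α(θ − β)))
logit = ln(0.1400/0.8600) = -1.8153
θ = β + logit/(α) = 2.15 + (-1.8153)/2.5300 = 1.4325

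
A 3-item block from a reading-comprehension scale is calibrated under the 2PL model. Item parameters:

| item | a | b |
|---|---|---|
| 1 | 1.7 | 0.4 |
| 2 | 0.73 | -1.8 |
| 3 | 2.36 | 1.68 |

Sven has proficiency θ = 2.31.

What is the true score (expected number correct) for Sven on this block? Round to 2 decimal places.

2.73

P(θ) = 1 / (1 + exp(−a(θ − b)))
P_1 = 1/(1+e^{-3.2470}) = 0.9626
P_2 = 1/(1+e^{-3.0003}) = 0.9526
P_3 = 1/(1+e^{-1.4868}) = 0.8156
E[score] = 0.9626 + 0.9526 + 0.8156 = 2.7308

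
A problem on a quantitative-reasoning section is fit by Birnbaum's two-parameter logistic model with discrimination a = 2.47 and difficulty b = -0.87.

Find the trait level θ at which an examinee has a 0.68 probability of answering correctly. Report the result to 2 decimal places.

-0.56

P(θ) = 1 / (1 + exp(−a(θ − b)))
logit = ln(0.6800/0.3200) = 0.7538
θ = b + logit/(a) = -0.87 + 0.7538/2.4700 = -0.5648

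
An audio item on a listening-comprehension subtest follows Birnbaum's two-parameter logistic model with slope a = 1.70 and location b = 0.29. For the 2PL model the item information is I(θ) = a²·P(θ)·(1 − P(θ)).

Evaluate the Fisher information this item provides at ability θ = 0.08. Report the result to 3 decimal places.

P = 1/(1+e^{0.3570}) = 0.4117
P(1−P) = 0.4117 × 0.5883 = 0.2422
I = a² × P(1−P) = 1.70² × 0.2422 = 0.69996

0.700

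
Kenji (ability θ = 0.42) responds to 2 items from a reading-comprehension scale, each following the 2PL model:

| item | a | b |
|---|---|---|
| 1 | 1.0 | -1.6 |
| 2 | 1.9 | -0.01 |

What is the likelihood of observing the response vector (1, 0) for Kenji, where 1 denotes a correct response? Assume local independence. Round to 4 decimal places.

P(θ) = 1 / (1 + exp(−a(θ − b)))
P_1 = 1/(1+e^{-2.0200}) = 0.8829
P_2 = 1/(1+e^{-0.8170}) = 0.6936
L = P_1 × (1−P_2) = 0.8829 × 0.3064 = 0.27052

0.2705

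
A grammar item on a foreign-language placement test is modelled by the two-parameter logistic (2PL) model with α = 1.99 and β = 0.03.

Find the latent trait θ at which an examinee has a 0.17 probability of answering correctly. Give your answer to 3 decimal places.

P(θ) = 1 / (1 + exp(−α(θ − β)))
logit = ln(0.1700/0.8300) = -1.5856
θ = β + logit/(α) = 0.03 + (-1.5856)/1.9900 = -0.7668

-0.767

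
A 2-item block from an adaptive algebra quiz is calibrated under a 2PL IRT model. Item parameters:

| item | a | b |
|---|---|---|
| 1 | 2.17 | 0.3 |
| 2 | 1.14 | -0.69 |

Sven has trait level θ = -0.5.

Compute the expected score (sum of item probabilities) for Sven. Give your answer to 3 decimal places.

0.704

P(θ) = 1 / (1 + exp(−a(θ − b)))
P_1 = 1/(1+e^{1.7360}) = 0.1498
P_2 = 1/(1+e^{-0.2166}) = 0.5539
E[score] = 0.1498 + 0.5539 = 0.7038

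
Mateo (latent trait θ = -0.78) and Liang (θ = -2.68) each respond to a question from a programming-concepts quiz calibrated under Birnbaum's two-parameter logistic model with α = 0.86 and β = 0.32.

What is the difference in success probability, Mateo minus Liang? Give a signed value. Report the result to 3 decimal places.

0.209

P(θ) = 1 / (1 + exp(−α(θ − β)))
P(Mateo) = 0.2797  [exponent -0.9460]
P(Liang) = 0.0704  [exponent -2.5800]
Difference = 0.2797 − 0.0704 = 0.2093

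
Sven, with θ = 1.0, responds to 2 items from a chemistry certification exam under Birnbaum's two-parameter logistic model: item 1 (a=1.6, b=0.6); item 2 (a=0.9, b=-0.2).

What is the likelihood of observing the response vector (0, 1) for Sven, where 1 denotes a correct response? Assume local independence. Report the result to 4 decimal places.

0.2577

P(θ) = 1 / (1 + exp(−a(θ − b)))
P_1 = 1/(1+e^{-0.6400}) = 0.6548
P_2 = 1/(1+e^{-1.0800}) = 0.7465
L = (1−P_1) × P_2 = 0.3452 × 0.7465 = 0.25772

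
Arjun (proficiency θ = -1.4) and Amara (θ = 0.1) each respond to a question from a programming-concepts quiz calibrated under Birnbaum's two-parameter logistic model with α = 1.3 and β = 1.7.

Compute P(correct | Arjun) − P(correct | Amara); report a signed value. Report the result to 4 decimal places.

-0.0936

P(θ) = 1 / (1 + exp(−α(θ − β)))
P(Arjun) = 0.0175  [exponent -4.0300]
P(Amara) = 0.1111  [exponent -2.0800]
Difference = 0.0175 − 0.1111 = -0.0936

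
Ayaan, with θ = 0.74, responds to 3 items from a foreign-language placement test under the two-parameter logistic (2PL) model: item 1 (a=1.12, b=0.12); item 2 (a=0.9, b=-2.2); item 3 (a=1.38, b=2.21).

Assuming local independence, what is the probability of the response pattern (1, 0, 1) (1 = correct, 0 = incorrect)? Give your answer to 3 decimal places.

0.005

P(θ) = 1 / (1 + exp(−a(θ − b)))
P_1 = 1/(1+e^{-0.6944}) = 0.6669
P_2 = 1/(1+e^{-2.6460}) = 0.9338
P_3 = 1/(1+e^{2.0286}) = 0.1162
L = P_1 × (1−P_2) × P_3 = 0.6669 × 0.0662 × 0.1162 = 0.00513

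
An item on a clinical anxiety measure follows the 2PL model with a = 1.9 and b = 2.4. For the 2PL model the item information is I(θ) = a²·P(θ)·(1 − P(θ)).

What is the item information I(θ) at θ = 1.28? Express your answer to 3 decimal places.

0.343

P = 1/(1+e^{2.1280}) = 0.1064
P(1−P) = 0.1064 × 0.8936 = 0.0951
I = a² × P(1−P) = 1.9² × 0.0951 = 0.34325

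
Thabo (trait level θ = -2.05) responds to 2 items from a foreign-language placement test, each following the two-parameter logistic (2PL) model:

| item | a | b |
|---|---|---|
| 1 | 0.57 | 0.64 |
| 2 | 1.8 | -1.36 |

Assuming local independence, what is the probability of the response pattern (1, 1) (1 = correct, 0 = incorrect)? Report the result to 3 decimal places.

0.040

P(θ) = 1 / (1 + exp(−a(θ − b)))
P_1 = 1/(1+e^{1.5333}) = 0.1775
P_2 = 1/(1+e^{1.2420}) = 0.2241
L = P_1 × P_2 = 0.1775 × 0.2241 = 0.03978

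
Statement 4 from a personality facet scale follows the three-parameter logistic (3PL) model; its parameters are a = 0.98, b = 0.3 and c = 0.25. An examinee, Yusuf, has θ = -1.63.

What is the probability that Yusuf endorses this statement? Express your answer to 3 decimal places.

P(θ) = c + (1 − c) · 1 / (1 + exp(−a(θ − b)))
Exponent: 0.98 × (-1.63 − 0.3) = -1.8914
1/(1 + e^{1.8914}) = 0.1311
P = 0.25 + 0.75 × 0.1311 = 0.3483

0.348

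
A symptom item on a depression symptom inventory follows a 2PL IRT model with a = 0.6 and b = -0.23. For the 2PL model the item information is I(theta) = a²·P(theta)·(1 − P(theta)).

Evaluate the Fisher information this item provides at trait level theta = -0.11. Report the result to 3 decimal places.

P = 1/(1+e^{-0.0720}) = 0.5180
P(1−P) = 0.5180 × 0.4820 = 0.2497
I = a² × P(1−P) = 0.6² × 0.2497 = 0.08988

0.090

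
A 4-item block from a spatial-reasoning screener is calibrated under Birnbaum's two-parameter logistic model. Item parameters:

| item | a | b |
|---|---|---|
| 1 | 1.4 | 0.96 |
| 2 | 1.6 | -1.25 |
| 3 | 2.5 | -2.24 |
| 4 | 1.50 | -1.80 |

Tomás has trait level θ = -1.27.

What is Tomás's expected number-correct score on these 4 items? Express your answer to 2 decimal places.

P(θ) = 1 / (1 + exp(−a(θ − b)))
P_1 = 1/(1+e^{3.1220}) = 0.0422
P_2 = 1/(1+e^{0.0320}) = 0.4920
P_3 = 1/(1+e^{-2.4250}) = 0.9187
P_4 = 1/(1+e^{-0.7950}) = 0.6889
E[score] = 0.0422 + 0.4920 + 0.9187 + 0.6889 = 2.1418

2.14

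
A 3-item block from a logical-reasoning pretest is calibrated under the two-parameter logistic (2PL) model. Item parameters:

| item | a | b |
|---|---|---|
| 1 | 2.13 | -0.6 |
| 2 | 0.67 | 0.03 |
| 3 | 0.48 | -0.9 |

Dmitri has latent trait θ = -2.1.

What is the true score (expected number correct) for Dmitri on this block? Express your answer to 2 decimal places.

0.59

P(θ) = 1 / (1 + exp(−a(θ − b)))
P_1 = 1/(1+e^{3.1950}) = 0.0394
P_2 = 1/(1+e^{1.4271}) = 0.1936
P_3 = 1/(1+e^{0.5760}) = 0.3599
E[score] = 0.0394 + 0.1936 + 0.3599 = 0.5928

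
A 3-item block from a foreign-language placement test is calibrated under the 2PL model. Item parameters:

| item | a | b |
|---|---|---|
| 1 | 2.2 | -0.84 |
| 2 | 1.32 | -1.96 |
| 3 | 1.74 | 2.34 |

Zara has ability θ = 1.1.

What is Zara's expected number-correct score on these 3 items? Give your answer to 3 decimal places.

P(θ) = 1 / (1 + exp(−a(θ − b)))
P_1 = 1/(1+e^{-4.2680}) = 0.9862
P_2 = 1/(1+e^{-4.0392}) = 0.9827
P_3 = 1/(1+e^{2.1576}) = 0.1036
E[score] = 0.9862 + 0.9827 + 0.1036 = 2.0725

2.073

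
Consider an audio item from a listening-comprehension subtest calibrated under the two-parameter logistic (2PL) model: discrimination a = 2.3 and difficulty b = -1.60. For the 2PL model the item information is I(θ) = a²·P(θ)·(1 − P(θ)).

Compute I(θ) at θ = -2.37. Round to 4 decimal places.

0.6574

P = 1/(1+e^{1.7710}) = 0.1454
P(1−P) = 0.1454 × 0.8546 = 0.1243
I = a² × P(1−P) = 2.3² × 0.1243 = 0.65740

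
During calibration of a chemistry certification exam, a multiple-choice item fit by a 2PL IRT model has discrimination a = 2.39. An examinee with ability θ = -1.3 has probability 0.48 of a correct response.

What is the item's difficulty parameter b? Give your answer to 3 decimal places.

-1.267

P(θ) = 1 / (1 + exp(−a(θ − b)))
logit(0.48) = ln(0.48/0.52) = -0.0800
b = θ − logit/(a) = -1.3 − (-0.0800)/2.3900 = -1.2665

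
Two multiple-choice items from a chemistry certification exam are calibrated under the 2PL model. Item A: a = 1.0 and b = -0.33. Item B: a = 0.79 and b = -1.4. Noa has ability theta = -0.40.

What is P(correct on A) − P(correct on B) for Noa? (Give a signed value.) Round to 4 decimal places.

-0.2053

P(theta) = 1 / (1 + exp(−a(theta − b)))
P_A = 0.4825
P_B = 0.6878
P_A − P_B = -0.2053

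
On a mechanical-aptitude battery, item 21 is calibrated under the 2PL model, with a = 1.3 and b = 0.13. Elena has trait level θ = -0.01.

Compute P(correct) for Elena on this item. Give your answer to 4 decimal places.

0.4546

P(θ) = 1 / (1 + exp(−a(θ − b)))
Exponent: 1.3 × (-0.01 − 0.13) = -0.1820
1/(1 + e^{0.1820}) = 0.4546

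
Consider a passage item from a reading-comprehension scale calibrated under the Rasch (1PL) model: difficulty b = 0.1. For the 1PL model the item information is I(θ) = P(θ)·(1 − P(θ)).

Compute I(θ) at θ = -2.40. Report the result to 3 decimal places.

P = 1/(1+e^{2.5000}) = 0.0759
P(1−P) = 0.0759 × 0.9241 = 0.0701
I = P(1−P) = 0.07010

0.070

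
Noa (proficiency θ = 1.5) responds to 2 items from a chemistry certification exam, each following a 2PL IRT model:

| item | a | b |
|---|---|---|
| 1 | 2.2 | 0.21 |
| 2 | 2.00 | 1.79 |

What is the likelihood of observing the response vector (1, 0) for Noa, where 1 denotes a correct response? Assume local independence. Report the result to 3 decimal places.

0.606

P(θ) = 1 / (1 + exp(−a(θ − b)))
P_1 = 1/(1+e^{-2.8380}) = 0.9447
P_2 = 1/(1+e^{0.5800}) = 0.3589
L = P_1 × (1−P_2) = 0.9447 × 0.6411 = 0.60561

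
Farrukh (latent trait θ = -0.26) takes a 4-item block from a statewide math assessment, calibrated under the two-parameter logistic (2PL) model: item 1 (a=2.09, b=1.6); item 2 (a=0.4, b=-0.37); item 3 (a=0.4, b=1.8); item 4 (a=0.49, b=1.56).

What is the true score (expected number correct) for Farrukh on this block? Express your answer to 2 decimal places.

1.13

P(θ) = 1 / (1 + exp(−a(θ − b)))
P_1 = 1/(1+e^{3.8874}) = 0.0201
P_2 = 1/(1+e^{-0.0440}) = 0.5110
P_3 = 1/(1+e^{0.8240}) = 0.3049
P_4 = 1/(1+e^{0.8918}) = 0.2907
E[score] = 0.0201 + 0.5110 + 0.3049 + 0.2907 = 1.1267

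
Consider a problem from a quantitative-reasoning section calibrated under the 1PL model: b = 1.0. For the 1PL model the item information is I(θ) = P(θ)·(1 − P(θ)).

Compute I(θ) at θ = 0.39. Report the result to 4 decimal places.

P = 1/(1+e^{0.6100}) = 0.3521
P(1−P) = 0.3521 × 0.6479 = 0.2281
I = P(1−P) = 0.22811

0.2281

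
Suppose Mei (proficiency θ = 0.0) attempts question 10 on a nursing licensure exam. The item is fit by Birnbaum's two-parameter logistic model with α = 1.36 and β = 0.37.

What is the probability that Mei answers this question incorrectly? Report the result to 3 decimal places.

P(θ) = 1 / (1 + exp(−α(θ − β)))
Exponent: 1.36 × (0.0 − 0.37) = -0.5032
1/(1 + e^{0.5032}) = 0.3768
P(incorrect) = 1 − 0.3768 = 0.6232

0.623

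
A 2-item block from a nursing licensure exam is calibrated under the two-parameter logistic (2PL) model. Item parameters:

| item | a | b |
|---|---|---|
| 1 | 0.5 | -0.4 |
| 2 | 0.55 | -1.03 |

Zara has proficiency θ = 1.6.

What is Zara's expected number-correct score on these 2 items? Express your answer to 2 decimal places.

1.54

P(θ) = 1 / (1 + exp(−a(θ − b)))
P_1 = 1/(1+e^{-1.0000}) = 0.7311
P_2 = 1/(1+e^{-1.4465}) = 0.8095
E[score] = 0.7311 + 0.8095 = 1.5405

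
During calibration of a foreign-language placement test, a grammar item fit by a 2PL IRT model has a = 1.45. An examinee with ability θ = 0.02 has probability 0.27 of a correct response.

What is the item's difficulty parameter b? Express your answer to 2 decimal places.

P(θ) = 1 / (1 + exp(−a(θ − b)))
logit(0.27) = ln(0.27/0.73) = -0.9946
b = θ − logit/(a) = 0.02 − (-0.9946)/1.4500 = 0.7059

0.71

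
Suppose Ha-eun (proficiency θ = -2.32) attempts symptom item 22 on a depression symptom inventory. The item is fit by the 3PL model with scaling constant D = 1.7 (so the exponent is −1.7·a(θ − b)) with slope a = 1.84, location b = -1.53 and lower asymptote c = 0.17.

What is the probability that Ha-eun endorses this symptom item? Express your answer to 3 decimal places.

0.235

P(θ) = c + (1 − c) · 1 / (1 + exp(−D·a(θ − b)))
Exponent: 1.7 × 1.84 × (-2.32 − (-1.53)) = -2.4711
1/(1 + e^{2.4711}) = 0.0779
P = 0.17 + 0.83 × 0.0779 = 0.2347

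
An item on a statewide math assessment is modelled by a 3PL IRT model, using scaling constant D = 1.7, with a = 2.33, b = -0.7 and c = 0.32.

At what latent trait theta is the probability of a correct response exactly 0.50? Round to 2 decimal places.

-0.96

P(theta) = c + (1 − c) · 1 / (1 + exp(−D·a(theta − b)))
Remove guessing floor: (0.50 − 0.32)/(1 − 0.32) = 0.2647
logit = ln(0.2647/0.7353) = -1.0217
theta = b + logit/(1.7·a) = -0.7 + (-1.0217)/3.9610 = -0.9579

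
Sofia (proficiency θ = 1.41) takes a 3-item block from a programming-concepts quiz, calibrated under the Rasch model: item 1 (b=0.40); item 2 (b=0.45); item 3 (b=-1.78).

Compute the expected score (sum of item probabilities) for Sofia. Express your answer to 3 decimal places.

P(θ) = 1 / (1 + exp(−(θ − b)))
P_1 = 1/(1+e^{-1.0100}) = 0.7330
P_2 = 1/(1+e^{-0.9600}) = 0.7231
P_3 = 1/(1+e^{-3.1900}) = 0.9605
E[score] = 0.7330 + 0.7231 + 0.9605 = 2.4166

2.417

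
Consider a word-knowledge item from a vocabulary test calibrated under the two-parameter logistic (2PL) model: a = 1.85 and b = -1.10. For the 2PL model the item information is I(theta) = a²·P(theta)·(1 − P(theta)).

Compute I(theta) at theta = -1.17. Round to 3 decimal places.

0.852

P = 1/(1+e^{0.1295}) = 0.4677
P(1−P) = 0.4677 × 0.5323 = 0.2490
I = a² × P(1−P) = 1.85² × 0.2490 = 0.85205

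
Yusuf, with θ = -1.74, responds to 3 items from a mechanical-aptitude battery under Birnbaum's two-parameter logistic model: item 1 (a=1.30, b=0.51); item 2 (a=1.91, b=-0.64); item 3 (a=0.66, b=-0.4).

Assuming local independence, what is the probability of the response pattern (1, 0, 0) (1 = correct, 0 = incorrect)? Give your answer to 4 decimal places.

0.0321

P(θ) = 1 / (1 + exp(−a(θ − b)))
P_1 = 1/(1+e^{2.9250}) = 0.0509
P_2 = 1/(1+e^{2.1010}) = 0.1090
P_3 = 1/(1+e^{0.8844}) = 0.2923
L = P_1 × (1−P_2) × (1−P_3) = 0.0509 × 0.8910 × 0.7077 = 0.03212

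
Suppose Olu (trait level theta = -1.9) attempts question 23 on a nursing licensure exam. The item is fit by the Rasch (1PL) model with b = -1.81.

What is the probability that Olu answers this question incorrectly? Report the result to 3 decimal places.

P(theta) = 1 / (1 + exp(−(theta − b)))
Exponent: (-1.9 − (-1.81)) = -0.0900
1/(1 + e^{0.0900}) = 0.4775
P = 0.4775
P(incorrect) = 1 − 0.4775 = 0.5225

0.522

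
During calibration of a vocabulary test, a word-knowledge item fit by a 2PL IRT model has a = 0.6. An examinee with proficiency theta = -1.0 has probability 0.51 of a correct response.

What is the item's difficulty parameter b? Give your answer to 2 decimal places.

-1.07

P(theta) = 1 / (1 + exp(−a(theta − b)))
logit(0.51) = ln(0.51/0.49) = 0.0400
b = theta − logit/(a) = -1.0 − 0.0400/0.6000 = -1.0667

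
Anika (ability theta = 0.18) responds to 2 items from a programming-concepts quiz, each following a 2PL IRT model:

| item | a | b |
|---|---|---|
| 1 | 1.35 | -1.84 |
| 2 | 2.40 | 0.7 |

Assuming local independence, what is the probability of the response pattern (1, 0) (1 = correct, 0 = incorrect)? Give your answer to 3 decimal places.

0.729

P(theta) = 1 / (1 + exp(−a(theta − b)))
P_1 = 1/(1+e^{-2.7270}) = 0.9386
P_2 = 1/(1+e^{1.2480}) = 0.2230
L = P_1 × (1−P_2) = 0.9386 × 0.7770 = 0.72925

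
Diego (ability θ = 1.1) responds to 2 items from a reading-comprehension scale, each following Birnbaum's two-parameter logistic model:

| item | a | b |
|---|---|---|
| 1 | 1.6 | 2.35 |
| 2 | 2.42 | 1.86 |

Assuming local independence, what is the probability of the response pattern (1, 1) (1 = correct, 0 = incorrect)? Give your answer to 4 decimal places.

P(θ) = 1 / (1 + exp(−a(θ − b)))
P_1 = 1/(1+e^{2.0000}) = 0.1192
P_2 = 1/(1+e^{1.8392}) = 0.1371
L = P_1 × P_2 = 0.1192 × 0.1371 = 0.01635

0.0163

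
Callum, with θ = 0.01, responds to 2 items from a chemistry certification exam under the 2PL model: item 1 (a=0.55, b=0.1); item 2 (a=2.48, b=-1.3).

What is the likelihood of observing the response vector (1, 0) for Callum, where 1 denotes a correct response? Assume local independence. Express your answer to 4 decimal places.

P(θ) = 1 / (1 + exp(−a(θ − b)))
P_1 = 1/(1+e^{0.0495}) = 0.4876
P_2 = 1/(1+e^{-3.2488}) = 0.9626
L = P_1 × (1−P_2) = 0.4876 × 0.0374 = 0.01822

0.0182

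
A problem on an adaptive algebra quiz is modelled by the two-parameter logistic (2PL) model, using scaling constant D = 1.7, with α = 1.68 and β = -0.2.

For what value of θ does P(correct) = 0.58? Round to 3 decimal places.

-0.087

P(θ) = 1 / (1 + exp(−D·α(θ − β)))
logit = ln(0.5800/0.4200) = 0.3228
θ = β + logit/(1.7·α) = -0.2 + 0.3228/2.8560 = -0.0870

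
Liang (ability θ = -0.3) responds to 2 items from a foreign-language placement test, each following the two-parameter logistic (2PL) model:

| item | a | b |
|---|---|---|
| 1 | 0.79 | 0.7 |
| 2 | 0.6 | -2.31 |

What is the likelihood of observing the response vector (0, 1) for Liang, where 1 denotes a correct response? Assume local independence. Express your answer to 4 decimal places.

0.5293

P(θ) = 1 / (1 + exp(−a(θ − b)))
P_1 = 1/(1+e^{0.7900}) = 0.3122
P_2 = 1/(1+e^{-1.2060}) = 0.7696
L = (1−P_1) × P_2 = 0.6878 × 0.7696 = 0.52935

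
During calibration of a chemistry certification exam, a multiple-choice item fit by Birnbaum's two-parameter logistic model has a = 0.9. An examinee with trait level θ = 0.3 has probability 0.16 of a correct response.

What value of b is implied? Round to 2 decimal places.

P(θ) = 1 / (1 + exp(−a(θ − b)))
logit(0.16) = ln(0.16/0.84) = -1.6582
b = θ − logit/(a) = 0.3 − (-1.6582)/0.9000 = 2.1425

2.14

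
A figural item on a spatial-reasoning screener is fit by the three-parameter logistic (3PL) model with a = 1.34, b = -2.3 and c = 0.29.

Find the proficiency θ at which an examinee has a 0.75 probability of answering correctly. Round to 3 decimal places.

P(θ) = c + (1 − c) · 1 / (1 + exp(−a(θ − b)))
Remove guessing floor: (0.75 − 0.29)/(1 − 0.29) = 0.6479
logit = ln(0.6479/0.3521) = 0.6098
θ = b + logit/(a) = -2.3 + 0.6098/1.3400 = -1.8450

-1.845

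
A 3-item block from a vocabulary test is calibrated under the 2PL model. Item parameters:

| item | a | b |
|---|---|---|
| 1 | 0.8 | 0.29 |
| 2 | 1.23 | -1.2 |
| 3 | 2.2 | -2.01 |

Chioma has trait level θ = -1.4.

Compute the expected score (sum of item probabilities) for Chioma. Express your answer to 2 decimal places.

1.44

P(θ) = 1 / (1 + exp(−a(θ − b)))
P_1 = 1/(1+e^{1.3520}) = 0.2055
P_2 = 1/(1+e^{0.2460}) = 0.4388
P_3 = 1/(1+e^{-1.3420}) = 0.7928
E[score] = 0.2055 + 0.4388 + 0.7928 = 1.4372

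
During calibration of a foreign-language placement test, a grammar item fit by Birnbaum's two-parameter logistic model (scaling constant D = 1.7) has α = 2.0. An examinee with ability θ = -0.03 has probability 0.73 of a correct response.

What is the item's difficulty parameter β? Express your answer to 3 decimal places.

-0.323

P(θ) = 1 / (1 + exp(−D·α(θ − β)))
logit(0.73) = ln(0.73/0.27) = 0.9946
β = θ − logit/(1.7·α) = -0.03 − 0.9946/3.4000 = -0.3225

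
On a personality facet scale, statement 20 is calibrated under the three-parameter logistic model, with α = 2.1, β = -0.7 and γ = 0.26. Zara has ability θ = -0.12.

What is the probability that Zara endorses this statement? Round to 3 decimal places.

0.831

P(θ) = γ + (1 − γ) · 1 / (1 + exp(−α(θ − β)))
Exponent: 2.1 × (-0.12 − (-0.7)) = 1.2180
1/(1 + e^{-1.2180}) = 0.7717
P = 0.26 + 0.74 × 0.7717 = 0.8311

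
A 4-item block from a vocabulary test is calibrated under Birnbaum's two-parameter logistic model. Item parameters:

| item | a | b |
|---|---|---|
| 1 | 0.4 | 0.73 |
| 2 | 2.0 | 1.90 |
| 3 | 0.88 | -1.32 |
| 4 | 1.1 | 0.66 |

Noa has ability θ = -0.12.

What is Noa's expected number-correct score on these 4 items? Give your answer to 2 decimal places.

P(θ) = 1 / (1 + exp(−a(θ − b)))
P_1 = 1/(1+e^{0.3400}) = 0.4158
P_2 = 1/(1+e^{4.0400}) = 0.0173
P_3 = 1/(1+e^{-1.0560}) = 0.7419
P_4 = 1/(1+e^{0.8580}) = 0.2978
E[score] = 0.4158 + 0.0173 + 0.7419 + 0.2978 = 1.4728

1.47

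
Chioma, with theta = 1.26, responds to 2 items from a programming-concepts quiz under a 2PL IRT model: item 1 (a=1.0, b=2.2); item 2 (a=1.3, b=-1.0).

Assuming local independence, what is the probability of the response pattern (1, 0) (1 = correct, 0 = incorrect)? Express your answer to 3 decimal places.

0.014

P(theta) = 1 / (1 + exp(−a(theta − b)))
P_1 = 1/(1+e^{0.9400}) = 0.2809
P_2 = 1/(1+e^{-2.9380}) = 0.9497
L = P_1 × (1−P_2) = 0.2809 × 0.0503 = 0.01413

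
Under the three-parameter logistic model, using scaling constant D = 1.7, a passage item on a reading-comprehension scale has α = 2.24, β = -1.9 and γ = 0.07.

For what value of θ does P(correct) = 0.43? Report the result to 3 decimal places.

P(θ) = γ + (1 − γ) · 1 / (1 + exp(−D·α(θ − β)))
Remove guessing floor: (0.43 − 0.07)/(1 − 0.07) = 0.3871
logit = ln(0.3871/0.6129) = -0.4595
θ = β + logit/(1.7·α) = -1.9 + (-0.4595)/3.8080 = -2.0207

-2.021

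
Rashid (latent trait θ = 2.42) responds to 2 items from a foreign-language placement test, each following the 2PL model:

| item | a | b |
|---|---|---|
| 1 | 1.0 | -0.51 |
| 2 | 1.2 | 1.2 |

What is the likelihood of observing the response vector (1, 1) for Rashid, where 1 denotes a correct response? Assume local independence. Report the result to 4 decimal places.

P(θ) = 1 / (1 + exp(−a(θ − b)))
P_1 = 1/(1+e^{-2.9300}) = 0.9493
P_2 = 1/(1+e^{-1.4640}) = 0.8121
L = P_1 × P_2 = 0.9493 × 0.8121 = 0.77098

0.7710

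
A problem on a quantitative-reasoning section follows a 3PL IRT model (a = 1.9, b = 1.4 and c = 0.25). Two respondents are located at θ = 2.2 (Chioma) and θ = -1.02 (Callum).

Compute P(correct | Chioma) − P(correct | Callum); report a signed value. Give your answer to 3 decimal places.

0.608

P(θ) = c + (1 − c) · 1 / (1 + exp(−a(θ − b)))
P(Chioma) = 0.8654  [exponent 1.5200]
P(Callum) = 0.2575  [exponent -4.5980]
Difference = 0.8654 − 0.2575 = 0.6079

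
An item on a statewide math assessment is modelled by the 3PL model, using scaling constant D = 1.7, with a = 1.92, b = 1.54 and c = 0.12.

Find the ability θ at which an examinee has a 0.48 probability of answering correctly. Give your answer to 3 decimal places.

P(θ) = c + (1 − c) · 1 / (1 + exp(−D·a(θ − b)))
Remove guessing floor: (0.48 − 0.12)/(1 − 0.12) = 0.4091
logit = ln(0.4091/0.5909) = -0.3677
θ = b + logit/(1.7·a) = 1.54 + (-0.3677)/3.2640 = 1.4273

1.427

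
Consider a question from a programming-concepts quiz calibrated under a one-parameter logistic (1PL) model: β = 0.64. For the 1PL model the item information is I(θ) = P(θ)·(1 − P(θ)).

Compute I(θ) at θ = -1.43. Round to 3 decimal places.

P = 1/(1+e^{2.0700}) = 0.1120
P(1−P) = 0.1120 × 0.8880 = 0.0995
I = P(1−P) = 0.09949

0.099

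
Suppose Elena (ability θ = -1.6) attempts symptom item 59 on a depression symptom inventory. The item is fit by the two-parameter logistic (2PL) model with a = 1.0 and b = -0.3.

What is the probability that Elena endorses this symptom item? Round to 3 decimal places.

P(θ) = 1 / (1 + exp(−a(θ − b)))
Exponent: 1.0 × (-1.6 − (-0.3)) = -1.3000
1/(1 + e^{1.3000}) = 0.2142

0.214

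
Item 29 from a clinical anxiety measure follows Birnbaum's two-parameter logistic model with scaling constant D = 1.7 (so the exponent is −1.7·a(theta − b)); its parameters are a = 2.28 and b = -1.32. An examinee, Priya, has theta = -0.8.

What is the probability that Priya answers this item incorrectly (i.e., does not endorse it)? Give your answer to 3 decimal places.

0.118

P(theta) = 1 / (1 + exp(−D·a(theta − b)))
Exponent: 1.7 × 2.28 × (-0.8 − (-1.32)) = 2.0155
1/(1 + e^{-2.0155}) = 0.8824
P = 0.8824
P(incorrect) = 1 − 0.8824 = 0.1176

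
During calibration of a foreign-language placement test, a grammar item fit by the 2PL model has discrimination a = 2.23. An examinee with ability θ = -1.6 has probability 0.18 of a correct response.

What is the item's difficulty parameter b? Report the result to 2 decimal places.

-0.92

P(θ) = 1 / (1 + exp(−a(θ − b)))
logit(0.18) = ln(0.18/0.82) = -1.5163
b = θ − logit/(a) = -1.6 − (-1.5163)/2.2300 = -0.9200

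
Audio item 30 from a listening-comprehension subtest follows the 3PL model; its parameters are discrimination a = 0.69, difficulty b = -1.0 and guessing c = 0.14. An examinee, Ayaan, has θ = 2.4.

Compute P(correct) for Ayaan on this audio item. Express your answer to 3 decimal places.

P(θ) = c + (1 − c) · 1 / (1 + exp(−a(θ − b)))
Exponent: 0.69 × (2.4 − (-1.0)) = 2.3460
1/(1 + e^{-2.3460}) = 0.9126
P = 0.14 + 0.86 × 0.9126 = 0.9248

0.925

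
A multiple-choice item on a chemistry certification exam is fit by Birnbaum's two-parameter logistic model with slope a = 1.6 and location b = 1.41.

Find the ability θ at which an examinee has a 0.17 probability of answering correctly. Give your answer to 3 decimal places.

P(θ) = 1 / (1 + exp(−a(θ − b)))
logit = ln(0.1700/0.8300) = -1.5856
θ = b + logit/(a) = 1.41 + (-1.5856)/1.6000 = 0.4190

0.419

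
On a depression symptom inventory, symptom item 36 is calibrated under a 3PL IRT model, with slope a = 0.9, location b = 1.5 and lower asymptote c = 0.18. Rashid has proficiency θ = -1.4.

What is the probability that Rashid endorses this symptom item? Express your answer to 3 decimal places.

0.236

P(θ) = c + (1 − c) · 1 / (1 + exp(−a(θ − b)))
Exponent: 0.9 × (-1.4 − 1.5) = -2.6100
1/(1 + e^{2.6100}) = 0.0685
P = 0.18 + 0.82 × 0.0685 = 0.2362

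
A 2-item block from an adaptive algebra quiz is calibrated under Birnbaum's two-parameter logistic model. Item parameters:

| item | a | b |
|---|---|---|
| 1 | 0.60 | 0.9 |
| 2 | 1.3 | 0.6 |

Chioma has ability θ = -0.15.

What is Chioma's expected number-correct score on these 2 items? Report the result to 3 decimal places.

0.621

P(θ) = 1 / (1 + exp(−a(θ − b)))
P_1 = 1/(1+e^{0.6300}) = 0.3475
P_2 = 1/(1+e^{0.9750}) = 0.2739
E[score] = 0.3475 + 0.2739 = 0.6214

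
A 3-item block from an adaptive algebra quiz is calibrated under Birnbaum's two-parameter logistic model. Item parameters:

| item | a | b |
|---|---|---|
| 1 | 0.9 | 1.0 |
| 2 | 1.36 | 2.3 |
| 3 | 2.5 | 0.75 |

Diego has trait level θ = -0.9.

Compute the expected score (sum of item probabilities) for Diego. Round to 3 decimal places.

P(θ) = 1 / (1 + exp(−a(θ − b)))
P_1 = 1/(1+e^{1.7100}) = 0.1532
P_2 = 1/(1+e^{4.3520}) = 0.0127
P_3 = 1/(1+e^{4.1250}) = 0.0159
E[score] = 0.1532 + 0.0127 + 0.0159 = 0.1818

0.182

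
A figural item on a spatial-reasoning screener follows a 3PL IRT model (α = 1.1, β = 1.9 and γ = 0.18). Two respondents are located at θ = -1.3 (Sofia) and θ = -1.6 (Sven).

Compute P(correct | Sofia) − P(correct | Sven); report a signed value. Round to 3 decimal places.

P(θ) = γ + (1 − γ) · 1 / (1 + exp(−α(θ − β)))
P(Sofia) = 0.2036  [exponent -3.5200]
P(Sven) = 0.1971  [exponent -3.8500]
Difference = 0.2036 − 0.1971 = 0.0065

0.006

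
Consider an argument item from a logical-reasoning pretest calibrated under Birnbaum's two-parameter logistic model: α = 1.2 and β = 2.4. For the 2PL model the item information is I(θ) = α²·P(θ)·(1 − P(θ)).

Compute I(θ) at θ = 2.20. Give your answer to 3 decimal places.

P = 1/(1+e^{0.2400}) = 0.4403
P(1−P) = 0.4403 × 0.5597 = 0.2464
I = α² × P(1−P) = 1.2² × 0.2464 = 0.35487

0.355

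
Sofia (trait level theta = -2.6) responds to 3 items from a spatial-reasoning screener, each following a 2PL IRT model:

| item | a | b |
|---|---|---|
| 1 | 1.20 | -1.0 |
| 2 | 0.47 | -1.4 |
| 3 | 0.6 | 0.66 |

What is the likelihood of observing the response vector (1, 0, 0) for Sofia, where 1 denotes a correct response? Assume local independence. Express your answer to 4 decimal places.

0.0714

P(theta) = 1 / (1 + exp(−a(theta − b)))
P_1 = 1/(1+e^{1.9200}) = 0.1279
P_2 = 1/(1+e^{0.5640}) = 0.3626
P_3 = 1/(1+e^{1.9560}) = 0.1239
L = P_1 × (1−P_2) × (1−P_3) = 0.1279 × 0.6374 × 0.8761 = 0.07140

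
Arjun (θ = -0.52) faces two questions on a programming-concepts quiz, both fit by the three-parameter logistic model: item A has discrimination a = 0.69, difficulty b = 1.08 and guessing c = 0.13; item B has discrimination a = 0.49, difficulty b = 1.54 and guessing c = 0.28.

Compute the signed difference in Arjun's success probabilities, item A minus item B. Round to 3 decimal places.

-0.126

P(θ) = c + (1 − c) · 1 / (1 + exp(−a(θ − b)))
P_A = 0.3466
P_B = 0.4723
P_A − P_B = -0.1257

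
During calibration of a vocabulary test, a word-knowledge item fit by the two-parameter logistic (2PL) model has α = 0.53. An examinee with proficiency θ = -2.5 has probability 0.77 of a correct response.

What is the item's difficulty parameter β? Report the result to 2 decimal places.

-4.78

P(θ) = 1 / (1 + exp(−α(θ − β)))
logit(0.77) = ln(0.77/0.23) = 1.2083
β = θ − logit/(α) = -2.5 − 1.2083/0.5300 = -4.7798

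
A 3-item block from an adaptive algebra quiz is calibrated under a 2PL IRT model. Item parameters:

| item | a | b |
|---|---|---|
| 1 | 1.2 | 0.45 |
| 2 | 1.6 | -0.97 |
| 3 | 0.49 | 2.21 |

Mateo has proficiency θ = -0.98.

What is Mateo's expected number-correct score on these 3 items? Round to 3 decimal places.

0.822

P(θ) = 1 / (1 + exp(−a(θ − b)))
P_1 = 1/(1+e^{1.7160}) = 0.1524
P_2 = 1/(1+e^{0.0160}) = 0.4960
P_3 = 1/(1+e^{1.5631}) = 0.1732
E[score] = 0.1524 + 0.4960 + 0.1732 = 0.8216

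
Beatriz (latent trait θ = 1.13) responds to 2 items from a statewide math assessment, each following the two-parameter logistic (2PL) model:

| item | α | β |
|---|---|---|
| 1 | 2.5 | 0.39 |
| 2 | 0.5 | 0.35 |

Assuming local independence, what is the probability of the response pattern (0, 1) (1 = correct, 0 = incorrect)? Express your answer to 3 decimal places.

0.081

P(θ) = 1 / (1 + exp(−α(θ − β)))
P_1 = 1/(1+e^{-1.8500}) = 0.8641
P_2 = 1/(1+e^{-0.3900}) = 0.5963
L = (1−P_1) × P_2 = 0.1359 × 0.5963 = 0.08102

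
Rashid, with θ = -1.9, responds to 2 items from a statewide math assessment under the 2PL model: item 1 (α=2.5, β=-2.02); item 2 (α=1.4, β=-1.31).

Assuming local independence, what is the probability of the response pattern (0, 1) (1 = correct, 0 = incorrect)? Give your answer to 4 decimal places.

P(θ) = 1 / (1 + exp(−α(θ − β)))
P_1 = 1/(1+e^{-0.3000}) = 0.5744
P_2 = 1/(1+e^{0.8260}) = 0.3045
L = (1−P_1) × P_2 = 0.4256 × 0.3045 = 0.12958

0.1296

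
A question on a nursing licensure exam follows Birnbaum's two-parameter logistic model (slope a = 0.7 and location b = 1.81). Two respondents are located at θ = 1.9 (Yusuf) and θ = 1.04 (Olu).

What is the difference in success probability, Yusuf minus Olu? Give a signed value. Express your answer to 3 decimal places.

P(θ) = 1 / (1 + exp(−a(θ − b)))
P(Yusuf) = 0.5157  [exponent 0.0630]
P(Olu) = 0.3684  [exponent -0.5390]
Difference = 0.5157 − 0.3684 = 0.1473

0.147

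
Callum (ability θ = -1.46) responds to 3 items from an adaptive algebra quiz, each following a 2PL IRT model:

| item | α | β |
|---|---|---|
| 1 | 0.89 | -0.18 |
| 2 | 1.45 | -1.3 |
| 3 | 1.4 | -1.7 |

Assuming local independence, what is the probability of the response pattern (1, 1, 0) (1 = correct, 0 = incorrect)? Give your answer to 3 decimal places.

P(θ) = 1 / (1 + exp(−α(θ − β)))
P_1 = 1/(1+e^{1.1392}) = 0.2425
P_2 = 1/(1+e^{0.2320}) = 0.4423
P_3 = 1/(1+e^{-0.3360}) = 0.5832
L = P_1 × P_2 × (1−P_3) = 0.2425 × 0.4423 × 0.4168 = 0.04469

0.045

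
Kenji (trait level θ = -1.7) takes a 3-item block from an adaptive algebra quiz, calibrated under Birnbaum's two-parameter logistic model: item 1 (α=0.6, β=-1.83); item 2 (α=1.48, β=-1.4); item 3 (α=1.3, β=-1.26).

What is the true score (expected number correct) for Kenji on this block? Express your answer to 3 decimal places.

1.271

P(θ) = 1 / (1 + exp(−α(θ − β)))
P_1 = 1/(1+e^{-0.0780}) = 0.5195
P_2 = 1/(1+e^{0.4440}) = 0.3908
P_3 = 1/(1+e^{0.5720}) = 0.3608
E[score] = 0.5195 + 0.3908 + 0.3608 = 1.2711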